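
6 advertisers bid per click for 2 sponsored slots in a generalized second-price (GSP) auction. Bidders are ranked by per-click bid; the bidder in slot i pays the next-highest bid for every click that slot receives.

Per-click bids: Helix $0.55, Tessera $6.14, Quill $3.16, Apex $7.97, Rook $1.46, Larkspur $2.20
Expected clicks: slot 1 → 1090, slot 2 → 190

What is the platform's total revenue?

Per-click bids in order: $7.97 (Apex) > $6.14 (Tessera) > $3.16 (Quill) > …
Slot 1: Apex pays $6.14 × 1090 = $6692.60
Slot 2: Tessera pays $3.16 × 190 = $600.40
Total = $7293.00

Total revenue: $7293.00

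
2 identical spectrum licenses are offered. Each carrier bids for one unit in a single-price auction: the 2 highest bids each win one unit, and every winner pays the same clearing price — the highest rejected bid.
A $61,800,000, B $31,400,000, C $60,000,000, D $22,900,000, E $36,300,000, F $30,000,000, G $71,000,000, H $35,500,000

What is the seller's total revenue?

Total revenue: $120,000,000

Bids ranked high→low: 71,000,000 (G), 61,800,000 (A), 60,000,000 (C), 36,300,000 (E), …
Winners (2 units): G, A.
Clearing price = highest rejected bid = $60,000,000.
Total revenue = 2 × $60,000,000 = $120,000,000.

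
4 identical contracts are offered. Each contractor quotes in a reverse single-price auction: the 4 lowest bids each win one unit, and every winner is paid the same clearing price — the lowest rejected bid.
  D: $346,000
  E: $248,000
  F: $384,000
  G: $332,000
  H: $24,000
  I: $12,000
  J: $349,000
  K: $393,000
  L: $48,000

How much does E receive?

Sorting: 12,000 (I), 24,000 (H), 48,000 (L), 248,000 (E), 332,000 (G), 346,000 (D), …
The 4 lowest are I, H, L, E.
First losing bid is G's $332,000, which sets the uniform price.
E wins → is paid $332,000.

E is paid $332,000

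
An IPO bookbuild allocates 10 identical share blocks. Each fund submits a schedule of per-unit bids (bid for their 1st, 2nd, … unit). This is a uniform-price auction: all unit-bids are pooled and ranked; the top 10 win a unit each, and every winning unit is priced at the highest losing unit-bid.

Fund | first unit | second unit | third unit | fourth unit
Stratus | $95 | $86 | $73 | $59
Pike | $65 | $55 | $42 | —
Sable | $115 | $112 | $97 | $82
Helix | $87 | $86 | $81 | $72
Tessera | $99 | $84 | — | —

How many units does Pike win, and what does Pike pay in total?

All unit-bids, highest first — top 10: 115 (Sable-1), 112 (Sable-2), 99 (Tessera-1), 97 (Sable-3), 95 (Stratus-1), 87 (Helix-1), 86 (Stratus-2), 86 (Helix-2), 84 (Tessera-2), 82 (Sable-4)
Highest rejected unit-bid = $81.
Pike wins 0 unit(s) at $81 each.

Pike: 0 units, pays $0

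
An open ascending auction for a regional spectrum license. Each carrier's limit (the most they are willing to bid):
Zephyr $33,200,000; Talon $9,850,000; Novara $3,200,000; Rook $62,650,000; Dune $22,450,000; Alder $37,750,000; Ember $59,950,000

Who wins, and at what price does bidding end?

Rook wins at $59,950,000

Open ascending-bid auction: the price rises until one bidder remains; the winner pays the price at which the last rival dropped out.
Limits ranked: 62,650,000 (Rook) > 59,950,000 (Ember) > 37,750,000 (Alder) > 33,200,000 (Zephyr) > 22,450,000 (Dune) > 9,850,000 (Talon) > …
Once the price passes $59,950,000, only Rook is left; the hammer falls at Ember's limit of $59,950,000.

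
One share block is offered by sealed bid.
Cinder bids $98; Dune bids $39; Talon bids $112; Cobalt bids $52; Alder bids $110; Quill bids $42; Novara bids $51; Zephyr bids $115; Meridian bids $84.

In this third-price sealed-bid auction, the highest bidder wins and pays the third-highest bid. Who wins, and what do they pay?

Bids in order: 115 (Zephyr) > 112 (Talon) > 110 (Alder) > 98 (Cinder) > 84 (Meridian) > 52 (Cobalt) > …
Zephyr is highest; pays the third-highest bid, $110.

Zephyr pays $110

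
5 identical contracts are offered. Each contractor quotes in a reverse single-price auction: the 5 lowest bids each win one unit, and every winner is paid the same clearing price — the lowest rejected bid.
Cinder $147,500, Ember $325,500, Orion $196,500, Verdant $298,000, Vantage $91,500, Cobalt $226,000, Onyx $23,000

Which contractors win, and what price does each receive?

Ordering the bids: 23,000 (Onyx), 91,500 (Vantage), 147,500 (Cinder), 196,500 (Orion), 226,000 (Cobalt), 298,000 (Verdant), 325,500 (Ember)
Lowest 5: Onyx, Vantage, Cinder, Orion, Cobalt.
First losing bid is Verdant's $298,000, which sets the uniform price.

Onyx, Vantage, Cinder, Orion, Cobalt; each is paid $298,000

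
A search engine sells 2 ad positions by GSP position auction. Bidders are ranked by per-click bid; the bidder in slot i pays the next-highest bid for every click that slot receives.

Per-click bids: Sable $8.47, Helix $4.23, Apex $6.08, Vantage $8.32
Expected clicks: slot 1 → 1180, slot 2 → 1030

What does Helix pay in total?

Per-click bids in order: $8.47 (Sable) > $8.32 (Vantage) > $6.08 (Apex) > …
Helix ranks below slot 2 → no slot, pays nothing.

Helix pays $0.00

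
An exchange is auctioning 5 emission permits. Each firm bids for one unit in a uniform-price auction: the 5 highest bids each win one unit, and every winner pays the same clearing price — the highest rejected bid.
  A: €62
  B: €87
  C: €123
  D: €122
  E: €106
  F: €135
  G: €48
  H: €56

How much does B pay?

Ordering the bids: 135 (F), 123 (C), 122 (D), 106 (E), 87 (B), 62 (A), 56 (H), …
Winners (5 units): F, C, D, E, B.
Clearing price = highest rejected bid = €62.
B wins → pays €62.

B pays €62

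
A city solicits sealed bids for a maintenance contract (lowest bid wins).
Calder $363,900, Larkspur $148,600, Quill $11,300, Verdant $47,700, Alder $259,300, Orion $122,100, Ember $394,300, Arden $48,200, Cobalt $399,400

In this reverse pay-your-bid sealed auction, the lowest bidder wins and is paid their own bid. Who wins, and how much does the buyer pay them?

Quill is paid $11,300

Reverse pay-your-bid sealed auction: the lowest bidder wins and is paid their own bid.
Bids in order: 11,300 (Quill) < 47,700 (Verdant) < 48,200 (Arden) < 122,100 (Orion) < 148,600 (Larkspur) < 259,300 (Alder) < …
First-price: Quill is paid what they bid, $11,300.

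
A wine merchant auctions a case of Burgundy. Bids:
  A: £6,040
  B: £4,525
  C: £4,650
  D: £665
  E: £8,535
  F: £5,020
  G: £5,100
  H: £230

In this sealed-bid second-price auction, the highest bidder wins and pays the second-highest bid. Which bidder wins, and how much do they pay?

Sorting bids: 8,535 (E) > 6,040 (A) > 5,100 (G) > 5,020 (F) > 4,650 (C) > 4,525 (B) > …
E is highest; pays the second-highest bid, £6,040.

E pays £6,040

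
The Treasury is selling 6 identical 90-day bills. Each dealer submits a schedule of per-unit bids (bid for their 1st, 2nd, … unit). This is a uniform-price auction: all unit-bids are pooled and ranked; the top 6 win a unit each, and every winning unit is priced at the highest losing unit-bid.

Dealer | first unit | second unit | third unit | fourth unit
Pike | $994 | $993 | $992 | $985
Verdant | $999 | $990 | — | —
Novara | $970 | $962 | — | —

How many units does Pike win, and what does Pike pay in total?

Pooled unit-bids ranked (top 6): 999 (Verdant-1), 994 (Pike-1), 993 (Pike-2), 992 (Pike-3), 990 (Verdant-2), 985 (Pike-4)
The (k+1)-th unit-bid is $970.
Pike wins 4 unit(s) at $970 each.

Pike: 4 units, pays $3,880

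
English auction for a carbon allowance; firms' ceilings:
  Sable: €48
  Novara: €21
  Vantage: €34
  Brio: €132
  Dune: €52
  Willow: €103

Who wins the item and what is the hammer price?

Sorting limits: 132 (Brio) > 103 (Willow) > 52 (Dune) > 48 (Sable) > 34 (Vantage) > 21 (Novara)
Bidding ends when Willow exits at €103; Brio takes it.

Brio wins at €103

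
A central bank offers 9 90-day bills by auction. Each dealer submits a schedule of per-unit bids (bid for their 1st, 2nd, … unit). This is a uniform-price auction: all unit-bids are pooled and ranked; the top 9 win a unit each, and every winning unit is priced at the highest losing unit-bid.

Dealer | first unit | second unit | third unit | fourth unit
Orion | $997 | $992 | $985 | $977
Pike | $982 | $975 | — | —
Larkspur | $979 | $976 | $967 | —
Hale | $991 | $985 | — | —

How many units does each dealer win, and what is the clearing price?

Hale 2, Larkspur 2, Orion 4, Pike 1; clearing price $975

All unit-bids, highest first — top 9: 997 (Orion-1), 992 (Orion-2), 991 (Hale-1), 985 (Orion-3), 985 (Hale-2), 982 (Pike-1), 979 (Larkspur-1), 977 (Orion-4), 976 (Larkspur-2)
The (k+1)-th unit-bid is $975.
Allocation: Hale 2, Larkspur 2, Orion 4, Pike 1.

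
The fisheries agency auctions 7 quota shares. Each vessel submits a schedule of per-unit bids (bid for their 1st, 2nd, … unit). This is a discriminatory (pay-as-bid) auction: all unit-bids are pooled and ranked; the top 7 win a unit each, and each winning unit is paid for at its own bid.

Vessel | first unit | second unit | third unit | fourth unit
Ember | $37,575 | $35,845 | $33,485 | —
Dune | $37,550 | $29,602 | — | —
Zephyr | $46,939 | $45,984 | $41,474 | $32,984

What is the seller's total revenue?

Total revenue: $278,852

Merging the schedules and taking the best 7: 46,939 (Zephyr-1), 45,984 (Zephyr-2), 41,474 (Zephyr-3), 37,575 (Ember-1), 37,550 (Dune-1), 35,845 (Ember-2), 33,485 (Ember-3)
Next rejected bid: $32,984 (not a price — pay-as-bid).
Each winning unit pays its own bid.
Revenue = 46,939 + 45,984 + 41,474 + 37,575 + 37,550 + 35,845 + 33,485 = $278,852.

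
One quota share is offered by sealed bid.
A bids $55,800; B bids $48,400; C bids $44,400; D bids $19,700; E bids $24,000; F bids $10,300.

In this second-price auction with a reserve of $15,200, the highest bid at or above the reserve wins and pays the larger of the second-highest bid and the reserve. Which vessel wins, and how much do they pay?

Rule: the highest bid at or above the reserve wins and pays the larger of the second-highest bid and the reserve.
Bids ranked: 55,800 (A) > 48,400 (B) > 44,400 (C) > 24,000 (E) > 19,700 (D) > 10,300 (F)
Highest eligible bid: A at $55,800.
max(second-highest $48,400, reserve $15,200) = $48,400; the reserve does not bind.

A pays $48,400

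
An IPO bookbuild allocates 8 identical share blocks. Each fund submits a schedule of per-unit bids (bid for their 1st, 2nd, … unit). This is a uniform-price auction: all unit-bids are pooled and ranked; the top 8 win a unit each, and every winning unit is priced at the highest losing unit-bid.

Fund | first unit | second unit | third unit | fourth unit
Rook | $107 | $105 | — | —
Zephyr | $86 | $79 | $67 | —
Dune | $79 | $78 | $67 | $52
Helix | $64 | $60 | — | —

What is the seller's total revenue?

All unit-bids, highest first — top 8: 107 (Rook-1), 105 (Rook-2), 86 (Zephyr-1), 79 (Zephyr-2), 79 (Dune-1), 78 (Dune-2), 67 (Zephyr-3), 67 (Dune-3)
First bid not allocated: $64.
Allocation: Dune 3, Rook 2, Zephyr 3. Every unit priced at $64.
Revenue = 8 × 64 = $512.

Total revenue: $512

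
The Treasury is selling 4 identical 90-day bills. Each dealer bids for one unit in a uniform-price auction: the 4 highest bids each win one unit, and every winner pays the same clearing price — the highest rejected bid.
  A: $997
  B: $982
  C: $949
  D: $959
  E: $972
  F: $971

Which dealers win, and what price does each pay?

A, B, E, F; each pays $959

Ordering the bids: 997 (A), 982 (B), 972 (E), 971 (F), 959 (D), 949 (C)
Winners (4 units): A, B, E, F.
First losing bid is D's $959, which sets the uniform price.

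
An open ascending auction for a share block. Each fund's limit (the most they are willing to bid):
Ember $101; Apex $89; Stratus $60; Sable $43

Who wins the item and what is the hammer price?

Ember wins at $89

Limits ranked: 101 (Ember) > 89 (Apex) > 60 (Stratus) > 43 (Sable)
Bidding ends when Apex exits at $89; Ember takes it.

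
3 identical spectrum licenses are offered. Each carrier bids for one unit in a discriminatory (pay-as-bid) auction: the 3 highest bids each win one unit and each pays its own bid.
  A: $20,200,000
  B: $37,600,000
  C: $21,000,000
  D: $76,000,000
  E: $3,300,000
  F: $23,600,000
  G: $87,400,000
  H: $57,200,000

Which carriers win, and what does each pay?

G $87,400,000, D $76,000,000, H $57,200,000

Ordering the bids: 87,400,000 (G), 76,000,000 (D), 57,200,000 (H), 37,600,000 (B), 23,600,000 (F), …
Top 3: G, D, H.
Each winner pays its own bid: G $87,400,000, D $76,000,000, H $57,200,000.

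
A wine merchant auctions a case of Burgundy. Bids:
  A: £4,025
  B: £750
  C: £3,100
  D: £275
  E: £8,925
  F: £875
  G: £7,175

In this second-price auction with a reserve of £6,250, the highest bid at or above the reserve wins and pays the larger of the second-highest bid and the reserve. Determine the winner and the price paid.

E pays £7,175

Bids in order: 8,925 (E) > 7,175 (G) > 4,025 (A) > 3,100 (C) > 875 (F) > 750 (B) > …
Highest eligible bid: E at £8,925.
Second-highest bid £7,175 exceeds the reserve £6,250 → payment £7,175.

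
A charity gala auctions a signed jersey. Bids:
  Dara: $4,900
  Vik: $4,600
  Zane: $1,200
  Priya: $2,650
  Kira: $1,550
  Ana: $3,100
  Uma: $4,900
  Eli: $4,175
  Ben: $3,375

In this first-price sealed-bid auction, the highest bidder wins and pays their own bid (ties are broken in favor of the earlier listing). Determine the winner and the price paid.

Dara pays $4,900

Rule: the highest bidder wins and pays their own bid.
Bids in order: 4,900 (Dara) > 4,900 (Uma) > 4,600 (Vik) > 4,175 (Eli) > 3,375 (Ben) > 3,100 (Ana) > …
Dara and Uma tie at $4,900; tie-break gives it to Dara.
First-price: Dara pays what they bid, $4,900.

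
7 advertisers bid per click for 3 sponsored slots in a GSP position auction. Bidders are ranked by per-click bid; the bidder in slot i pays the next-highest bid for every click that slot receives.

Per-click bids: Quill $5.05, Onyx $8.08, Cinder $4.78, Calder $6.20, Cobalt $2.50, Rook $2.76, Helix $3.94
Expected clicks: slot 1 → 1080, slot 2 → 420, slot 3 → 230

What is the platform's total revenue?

Sorting advertisers: $8.08 (Onyx) > $6.20 (Calder) > $5.05 (Quill) > $4.78 (Cinder) > …
Slot 1: Onyx pays $6.20 × 1080 = $6696.00
Slot 2: Calder pays $5.05 × 420 = $2121.00
Slot 3: Quill pays $4.78 × 230 = $1099.40
Total = $9916.40

Total revenue: $9916.40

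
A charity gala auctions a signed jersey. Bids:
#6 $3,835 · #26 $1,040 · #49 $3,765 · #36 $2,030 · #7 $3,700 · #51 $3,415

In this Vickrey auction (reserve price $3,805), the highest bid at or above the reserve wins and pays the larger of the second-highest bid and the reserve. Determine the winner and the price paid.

#6 pays $3,805

Rule: the highest bid at or above the reserve wins and pays the larger of the second-highest bid and the reserve.
Bids ranked: 3,835 (#6) > 3,765 (#49) > 3,700 (#7) > 3,415 (#51) > 2,030 (#36) > 1,040 (#26)
#6 has the top bid at or above the reserve ($3,835).
Second-highest bid $3,765 is below the reserve $3,805, so the reserve binds → payment $3,805.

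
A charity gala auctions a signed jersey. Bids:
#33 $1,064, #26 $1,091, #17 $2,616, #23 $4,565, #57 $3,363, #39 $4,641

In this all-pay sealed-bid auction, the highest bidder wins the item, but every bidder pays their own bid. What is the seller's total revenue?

Sorting bids: 4,641 (#39) > 4,565 (#23) > 3,363 (#57) > 2,616 (#17) > 1,091 (#26) > 1,064 (#33)
#39 wins with the top bid; all bids are sunk regardless.
Every bidder forfeits their bid regardless of winning.
Revenue = 1,064 + 1,091 + 2,616 + 4,565 + 3,363 + 4,641 = $17,340.

Total revenue: $17,340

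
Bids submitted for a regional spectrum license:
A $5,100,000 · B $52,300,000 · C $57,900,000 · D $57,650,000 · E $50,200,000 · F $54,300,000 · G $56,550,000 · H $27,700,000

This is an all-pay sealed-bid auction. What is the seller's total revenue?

Bids in order: 57,900,000 (C) > 57,650,000 (D) > 56,550,000 (G) > 54,300,000 (F) > 52,300,000 (B) > 50,200,000 (E) > …
Every bidder forfeits their bid regardless of winning.
Revenue = 5,100,000 + 52,300,000 + 57,900,000 + 57,650,000 + 50,200,000 + 54,300,000 + 56,550,000 + 27,700,000 = $361,700,000.

Total revenue: $361,700,000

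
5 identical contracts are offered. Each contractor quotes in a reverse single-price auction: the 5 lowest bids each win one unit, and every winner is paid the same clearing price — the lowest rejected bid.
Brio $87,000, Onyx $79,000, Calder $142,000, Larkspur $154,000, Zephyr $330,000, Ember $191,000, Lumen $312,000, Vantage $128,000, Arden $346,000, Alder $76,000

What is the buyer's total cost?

Total cost: $770,000

Bids ranked low→high: 76,000 (Alder), 79,000 (Onyx), 87,000 (Brio), 128,000 (Vantage), 142,000 (Calder), 154,000 (Larkspur), 191,000 (Ember), …
Lowest 5: Alder, Onyx, Brio, Vantage, Calder.
Clearing price = lowest rejected bid = $154,000.
Total cost = 5 × $154,000 = $770,000.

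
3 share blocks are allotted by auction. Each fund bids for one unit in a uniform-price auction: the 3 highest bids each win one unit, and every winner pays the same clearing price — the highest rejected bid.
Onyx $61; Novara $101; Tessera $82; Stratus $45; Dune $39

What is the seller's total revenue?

Total revenue: $135

Bids ranked high→low: 101 (Novara), 82 (Tessera), 61 (Onyx), 45 (Stratus), 39 (Dune)
Top 3: Novara, Tessera, Onyx.
First losing bid is Stratus's $45, which sets the uniform price.
Total revenue = 3 × $45 = $135.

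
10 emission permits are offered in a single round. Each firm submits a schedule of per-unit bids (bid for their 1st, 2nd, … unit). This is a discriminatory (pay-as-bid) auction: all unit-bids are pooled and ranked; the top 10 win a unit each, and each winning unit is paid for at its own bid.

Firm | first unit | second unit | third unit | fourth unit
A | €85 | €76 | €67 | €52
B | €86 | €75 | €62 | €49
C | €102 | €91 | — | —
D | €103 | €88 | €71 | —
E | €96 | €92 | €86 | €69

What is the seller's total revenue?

All unit-bids, highest first — top 10: 103 (D-1), 102 (C-1), 96 (E-1), 92 (E-2), 91 (C-2), 88 (D-2), 86 (B-1), 86 (E-3), 85 (A-1), 76 (A-2)
Next rejected bid: €75 (not a price — pay-as-bid).
Each winning unit pays its own bid.
Revenue = 103 + 102 + 96 + 92 + 91 + 88 + 86 + 86 + 85 + 76 = €905.

Total revenue: €905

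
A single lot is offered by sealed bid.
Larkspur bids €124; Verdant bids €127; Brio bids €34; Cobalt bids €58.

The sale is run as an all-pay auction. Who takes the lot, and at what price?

All-pay auction: the highest bidder wins the item, but every bidder pays their own bid.
Sorting bids: 127 (Verdant) > 124 (Larkspur) > 58 (Cobalt) > 34 (Brio)
Verdant is highest and takes the item; every bidder forfeits their bid.

Verdant pays €127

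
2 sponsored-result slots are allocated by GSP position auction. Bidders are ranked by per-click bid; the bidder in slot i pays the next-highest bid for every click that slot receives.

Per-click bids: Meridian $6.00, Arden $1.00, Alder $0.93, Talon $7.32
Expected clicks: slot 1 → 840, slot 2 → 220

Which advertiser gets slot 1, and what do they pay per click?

Talon; $6.00 per click

Ranked by bid: $7.32 (Talon) > $6.00 (Meridian) > $1.00 (Arden) > …
Slot 1 goes to the first-ranked bidder, Talon, who pays the next bid down: $6.00/click.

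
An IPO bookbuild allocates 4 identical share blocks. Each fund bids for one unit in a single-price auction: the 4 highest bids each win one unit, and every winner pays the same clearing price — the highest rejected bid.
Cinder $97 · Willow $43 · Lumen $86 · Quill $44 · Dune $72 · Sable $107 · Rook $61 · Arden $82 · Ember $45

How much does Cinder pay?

Ordering the bids: 107 (Sable), 97 (Cinder), 86 (Lumen), 82 (Arden), 72 (Dune), 61 (Rook), …
Top 4: Sable, Cinder, Lumen, Arden.
Highest unsuccessful bid: $72 → clearing price.
Cinder wins → pays $72.

Cinder pays $72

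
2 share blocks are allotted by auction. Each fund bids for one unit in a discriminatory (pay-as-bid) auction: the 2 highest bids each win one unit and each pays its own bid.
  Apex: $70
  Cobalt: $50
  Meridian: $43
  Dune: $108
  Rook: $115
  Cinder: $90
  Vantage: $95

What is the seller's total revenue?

Sorting: 115 (Rook), 108 (Dune), 95 (Vantage), 90 (Cinder), …
Winners (2 units): Rook, Dune.
Total revenue = 115 + 108 = $223.

Total revenue: $223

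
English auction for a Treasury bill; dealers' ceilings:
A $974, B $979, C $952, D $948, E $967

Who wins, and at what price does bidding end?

B wins at $974

Limits ranked: 979 (B) > 974 (A) > 967 (E) > 952 (C) > 948 (D)
Once the price passes $974, only B is left; the hammer falls at A's limit of $974.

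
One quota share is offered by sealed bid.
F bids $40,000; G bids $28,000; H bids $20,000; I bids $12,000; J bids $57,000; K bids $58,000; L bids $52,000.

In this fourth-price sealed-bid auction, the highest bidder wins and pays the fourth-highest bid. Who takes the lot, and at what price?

Bids in order: 58,000 (K) > 57,000 (J) > 52,000 (L) > 40,000 (F) > 28,000 (G) > 20,000 (H) > …
K wins; payment is bid #4 in the ranking = $40,000.

K pays $40,000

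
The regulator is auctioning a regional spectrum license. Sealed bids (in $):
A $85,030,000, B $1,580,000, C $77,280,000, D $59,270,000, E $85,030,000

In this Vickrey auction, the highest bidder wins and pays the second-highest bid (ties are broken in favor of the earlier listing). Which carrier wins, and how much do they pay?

Sorting bids: 85,030,000 (A) > 85,030,000 (E) > 77,280,000 (C) > 59,270,000 (D) > 1,580,000 (B)
A and E tie at $85,030,000; tie-break gives it to A.
A wins with the highest bid; price is set by the runner-up at $85,030,000.

A pays $85,030,000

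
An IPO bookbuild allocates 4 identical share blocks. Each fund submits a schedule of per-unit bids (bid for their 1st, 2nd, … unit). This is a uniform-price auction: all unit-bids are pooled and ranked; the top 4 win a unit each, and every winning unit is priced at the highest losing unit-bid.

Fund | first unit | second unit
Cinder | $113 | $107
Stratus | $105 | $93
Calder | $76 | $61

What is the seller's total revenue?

Merging the schedules and taking the best 4: 113 (Cinder-1), 107 (Cinder-2), 105 (Stratus-1), 93 (Stratus-2)
First bid not allocated: $76.
Allocation: Cinder 2, Stratus 2. Every unit priced at $76.
Revenue = 4 × 76 = $304.

Total revenue: $304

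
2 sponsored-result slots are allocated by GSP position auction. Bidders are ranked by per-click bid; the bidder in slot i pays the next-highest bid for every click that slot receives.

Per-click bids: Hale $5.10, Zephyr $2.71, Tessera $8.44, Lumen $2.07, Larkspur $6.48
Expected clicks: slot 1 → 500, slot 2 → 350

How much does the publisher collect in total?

Ranked by bid: $8.44 (Tessera) > $6.48 (Larkspur) > $5.10 (Hale) > …
Slot 1: Tessera pays $6.48 × 500 = $3240.00
Slot 2: Larkspur pays $5.10 × 350 = $1785.00
Total = $5025.00

Total revenue: $5025.00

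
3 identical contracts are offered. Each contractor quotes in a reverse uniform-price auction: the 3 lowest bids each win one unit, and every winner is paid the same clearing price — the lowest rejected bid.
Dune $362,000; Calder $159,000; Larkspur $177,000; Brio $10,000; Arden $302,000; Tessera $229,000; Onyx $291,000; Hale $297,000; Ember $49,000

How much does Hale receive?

Sorting: 10,000 (Brio), 49,000 (Ember), 159,000 (Calder), 177,000 (Larkspur), 229,000 (Tessera), …
Lowest 3: Brio, Ember, Calder.
First losing bid is Larkspur's $177,000, which sets the uniform price.
Hale does not win → is paid $0.

Hale is paid $0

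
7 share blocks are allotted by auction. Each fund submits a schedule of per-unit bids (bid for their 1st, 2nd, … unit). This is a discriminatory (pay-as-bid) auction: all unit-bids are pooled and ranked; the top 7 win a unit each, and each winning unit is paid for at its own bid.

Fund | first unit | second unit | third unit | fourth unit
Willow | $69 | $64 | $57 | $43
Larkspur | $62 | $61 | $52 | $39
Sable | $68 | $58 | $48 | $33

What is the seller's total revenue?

Total revenue: $439

Pooled unit-bids ranked (top 7): 69 (Willow-1), 68 (Sable-1), 64 (Willow-2), 62 (Larkspur-1), 61 (Larkspur-2), 58 (Sable-2), 57 (Willow-3)
Next rejected bid: $52 (not a price — pay-as-bid).
Each winning unit pays its own bid.
Revenue = 69 + 68 + 64 + 62 + 61 + 58 + 57 = $439.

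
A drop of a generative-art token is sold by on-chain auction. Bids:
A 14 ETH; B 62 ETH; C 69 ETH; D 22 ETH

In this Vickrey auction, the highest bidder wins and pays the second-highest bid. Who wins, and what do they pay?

Vickrey auction: the highest bidder wins and pays the second-highest bid.
Bids ranked: 69 (C) > 62 (B) > 22 (D) > 14 (A)
C wins with the highest bid; price is set by the runner-up at 62 ETH.

C pays 62 ETH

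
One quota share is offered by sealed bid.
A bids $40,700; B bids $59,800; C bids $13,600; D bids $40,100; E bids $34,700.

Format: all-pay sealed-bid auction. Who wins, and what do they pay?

Bids ranked: 59,800 (B) > 40,700 (A) > 40,100 (D) > 34,700 (E) > 13,600 (C)
B is highest and takes the item; every bidder forfeits their bid.

B pays $59,800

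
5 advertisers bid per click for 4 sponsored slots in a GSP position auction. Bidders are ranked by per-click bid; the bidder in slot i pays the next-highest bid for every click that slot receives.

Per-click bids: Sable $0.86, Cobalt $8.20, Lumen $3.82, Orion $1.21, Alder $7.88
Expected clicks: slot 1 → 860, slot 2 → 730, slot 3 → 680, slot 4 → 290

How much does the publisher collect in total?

Sorting advertisers: $8.20 (Cobalt) > $7.88 (Alder) > $3.82 (Lumen) > $1.21 (Orion) > $0.86 (Sable)
Slot 1: Cobalt pays $7.88 × 860 = $6776.80
Slot 2: Alder pays $3.82 × 730 = $2788.60
Slot 3: Lumen pays $1.21 × 680 = $822.80
Slot 4: Orion pays $0.86 × 290 = $249.40
Total = $10637.60

Total revenue: $10637.60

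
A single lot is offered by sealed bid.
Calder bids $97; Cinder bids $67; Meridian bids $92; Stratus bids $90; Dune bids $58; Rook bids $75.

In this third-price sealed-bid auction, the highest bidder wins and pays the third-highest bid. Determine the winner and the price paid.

Sorting bids: 97 (Calder) > 92 (Meridian) > 90 (Stratus) > 75 (Rook) > 67 (Cinder) > 58 (Dune)
Calder is highest; pays the third-highest bid, $90.

Calder pays $90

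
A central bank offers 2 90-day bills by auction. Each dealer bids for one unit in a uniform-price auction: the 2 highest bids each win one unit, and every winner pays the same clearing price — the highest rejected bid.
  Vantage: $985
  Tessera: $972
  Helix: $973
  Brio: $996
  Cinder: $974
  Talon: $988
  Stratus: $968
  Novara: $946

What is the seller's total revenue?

Bids ranked high→low: 996 (Brio), 988 (Talon), 985 (Vantage), 974 (Cinder), …
Winners (2 units): Brio, Talon.
Highest unsuccessful bid: $985 → clearing price.
Total revenue = 2 × $985 = $1,970.

Total revenue: $1,970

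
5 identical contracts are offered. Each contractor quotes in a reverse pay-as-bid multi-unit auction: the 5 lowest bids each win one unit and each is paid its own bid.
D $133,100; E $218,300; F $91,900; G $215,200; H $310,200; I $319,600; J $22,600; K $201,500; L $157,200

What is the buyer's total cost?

Total cost: $606,300

Ordering the bids: 22,600 (J), 91,900 (F), 133,100 (D), 157,200 (L), 201,500 (K), 215,200 (G), 218,300 (E), …
The 5 lowest are J, F, D, L, K.
Total cost = 22,600 + 91,900 + 133,100 + 157,200 + 201,500 = $606,300.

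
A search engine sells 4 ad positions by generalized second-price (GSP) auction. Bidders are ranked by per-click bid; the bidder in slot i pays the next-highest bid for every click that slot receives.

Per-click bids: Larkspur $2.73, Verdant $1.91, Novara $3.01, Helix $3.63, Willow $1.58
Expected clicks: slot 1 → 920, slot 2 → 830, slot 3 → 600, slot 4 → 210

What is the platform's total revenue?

Total revenue: $6512.90

Per-click bids in order: $3.63 (Helix) > $3.01 (Novara) > $2.73 (Larkspur) > $1.91 (Verdant) > $1.58 (Willow)
Slot 1: Helix pays $3.01 × 920 = $2769.20
Slot 2: Novara pays $2.73 × 830 = $2265.90
Slot 3: Larkspur pays $1.91 × 600 = $1146.00
Slot 4: Verdant pays $1.58 × 210 = $331.80
Total = $6512.90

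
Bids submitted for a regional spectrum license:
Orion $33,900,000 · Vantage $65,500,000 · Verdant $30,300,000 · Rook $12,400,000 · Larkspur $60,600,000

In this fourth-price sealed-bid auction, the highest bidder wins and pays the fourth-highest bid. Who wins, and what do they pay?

Fourth-price sealed-bid auction: the highest bidder wins and pays the fourth-highest bid.
Sorting bids: 65,500,000 (Vantage) > 60,600,000 (Larkspur) > 33,900,000 (Orion) > 30,300,000 (Verdant) > 12,400,000 (Rook)
Vantage is highest; pays the fourth-highest bid, $30,300,000.

Vantage pays $30,300,000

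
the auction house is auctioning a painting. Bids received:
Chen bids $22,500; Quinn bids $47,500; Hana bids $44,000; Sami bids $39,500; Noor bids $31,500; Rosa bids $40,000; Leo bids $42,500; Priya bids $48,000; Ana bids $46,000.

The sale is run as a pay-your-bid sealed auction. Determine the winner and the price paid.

Pay-your-bid sealed auction: the highest bidder wins and pays their own bid.
Bids in order: 48,000 (Priya) > 47,500 (Quinn) > 46,000 (Ana) > 44,000 (Hana) > 42,500 (Leo) > 40,000 (Rosa) > …
Priya is highest → pays own bid, $48,000.

Priya pays $48,000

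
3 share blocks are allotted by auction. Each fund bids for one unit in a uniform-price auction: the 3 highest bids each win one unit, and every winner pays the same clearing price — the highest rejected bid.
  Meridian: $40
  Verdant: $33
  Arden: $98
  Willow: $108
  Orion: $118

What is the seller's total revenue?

Total revenue: $120

Ordering the bids: 118 (Orion), 108 (Willow), 98 (Arden), 40 (Meridian), 33 (Verdant)
Top 3: Orion, Willow, Arden.
Clearing price = highest rejected bid = $40.
Total revenue = 3 × $40 = $120.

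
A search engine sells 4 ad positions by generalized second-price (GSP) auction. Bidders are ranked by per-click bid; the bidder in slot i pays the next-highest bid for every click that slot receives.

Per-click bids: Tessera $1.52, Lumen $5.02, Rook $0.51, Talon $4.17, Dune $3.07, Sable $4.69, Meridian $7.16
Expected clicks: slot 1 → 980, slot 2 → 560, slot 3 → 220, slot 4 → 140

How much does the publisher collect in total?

Per-click bids in order: $7.16 (Meridian) > $5.02 (Lumen) > $4.69 (Sable) > $4.17 (Talon) > $3.07 (Dune) > …
Slot 1: Meridian pays $5.02 × 980 = $4919.60
Slot 2: Lumen pays $4.69 × 560 = $2626.40
Slot 3: Sable pays $4.17 × 220 = $917.40
Slot 4: Talon pays $3.07 × 140 = $429.80
Total = $8893.20

Total revenue: $8893.20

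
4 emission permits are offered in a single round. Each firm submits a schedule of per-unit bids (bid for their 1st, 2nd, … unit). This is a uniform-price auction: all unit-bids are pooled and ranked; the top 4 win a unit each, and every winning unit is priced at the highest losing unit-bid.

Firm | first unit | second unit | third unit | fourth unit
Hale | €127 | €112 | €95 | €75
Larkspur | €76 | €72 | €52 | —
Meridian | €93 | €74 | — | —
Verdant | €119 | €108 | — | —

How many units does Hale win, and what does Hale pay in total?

Hale: 2 units, pays €190

Pooled unit-bids ranked (top 4): 127 (Hale-1), 119 (Verdant-1), 112 (Hale-2), 108 (Verdant-2)
Highest rejected unit-bid = €95.
Hale wins 2 unit(s) at €95 each.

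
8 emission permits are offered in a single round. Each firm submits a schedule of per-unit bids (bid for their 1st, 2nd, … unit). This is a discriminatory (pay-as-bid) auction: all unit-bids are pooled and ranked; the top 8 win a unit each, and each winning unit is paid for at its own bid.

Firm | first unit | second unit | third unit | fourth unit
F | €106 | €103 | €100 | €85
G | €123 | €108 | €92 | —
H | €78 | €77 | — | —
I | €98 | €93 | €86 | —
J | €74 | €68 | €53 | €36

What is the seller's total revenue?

Merging the schedules and taking the best 8: 123 (G-1), 108 (G-2), 106 (F-1), 103 (F-2), 100 (F-3), 98 (I-1), 93 (I-2), 92 (G-3)
Next rejected bid: €86 (not a price — pay-as-bid).
Each winning unit pays its own bid.
Revenue = 123 + 108 + 106 + 103 + 100 + 98 + 93 + 92 = €823.

Total revenue: €823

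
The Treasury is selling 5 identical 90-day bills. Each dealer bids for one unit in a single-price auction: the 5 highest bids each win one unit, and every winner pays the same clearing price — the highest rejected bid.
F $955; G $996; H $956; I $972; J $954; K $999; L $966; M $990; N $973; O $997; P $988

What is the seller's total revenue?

Total revenue: $4,865

Sorting: 999 (K), 997 (O), 996 (G), 990 (M), 988 (P), 973 (N), 972 (I), …
Top 5: K, O, G, M, P.
Highest unsuccessful bid: $973 → clearing price.
Total revenue = 5 × $973 = $4,865.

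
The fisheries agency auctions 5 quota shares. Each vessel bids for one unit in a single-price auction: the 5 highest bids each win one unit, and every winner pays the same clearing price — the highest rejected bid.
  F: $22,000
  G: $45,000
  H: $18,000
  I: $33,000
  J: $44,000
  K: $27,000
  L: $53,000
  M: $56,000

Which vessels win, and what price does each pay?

Sorting: 56,000 (M), 53,000 (L), 45,000 (G), 44,000 (J), 33,000 (I), 27,000 (K), 22,000 (F), …
Winners (5 units): M, L, G, J, I.
Highest unsuccessful bid: $27,000 → clearing price.

M, L, G, J, I; each pays $27,000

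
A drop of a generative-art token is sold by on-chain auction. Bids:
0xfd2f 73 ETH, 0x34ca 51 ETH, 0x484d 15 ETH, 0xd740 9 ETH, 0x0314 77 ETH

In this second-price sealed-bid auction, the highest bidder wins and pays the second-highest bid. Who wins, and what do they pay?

Sorting bids: 77 (0x0314) > 73 (0xfd2f) > 51 (0x34ca) > 15 (0x484d) > 9 (0xd740)
Second-price: 0x0314 pays 0xfd2f's bid of 73 ETH.

0x0314 pays 73 ETH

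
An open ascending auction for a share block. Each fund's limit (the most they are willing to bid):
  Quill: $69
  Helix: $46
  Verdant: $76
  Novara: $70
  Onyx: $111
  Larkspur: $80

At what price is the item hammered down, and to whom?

Rule: the price rises until one bidder remains; the winner pays the price at which the last rival dropped out.
Limits ranked: 111 (Onyx) > 80 (Larkspur) > 76 (Verdant) > 70 (Novara) > 69 (Quill) > 46 (Helix)
Larkspur is the last rival to drop out, at $80; Onyx remains and wins at that price.

Onyx wins at $80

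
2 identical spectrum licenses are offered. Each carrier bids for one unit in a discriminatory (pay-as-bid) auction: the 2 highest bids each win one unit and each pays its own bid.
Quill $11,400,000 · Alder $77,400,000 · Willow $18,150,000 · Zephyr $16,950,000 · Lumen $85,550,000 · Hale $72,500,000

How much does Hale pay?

Ordering the bids: 85,550,000 (Lumen), 77,400,000 (Alder), 72,500,000 (Hale), 18,150,000 (Willow), …
Winners (2 units): Lumen, Alder.
Hale does not win → $0.

Hale pays $0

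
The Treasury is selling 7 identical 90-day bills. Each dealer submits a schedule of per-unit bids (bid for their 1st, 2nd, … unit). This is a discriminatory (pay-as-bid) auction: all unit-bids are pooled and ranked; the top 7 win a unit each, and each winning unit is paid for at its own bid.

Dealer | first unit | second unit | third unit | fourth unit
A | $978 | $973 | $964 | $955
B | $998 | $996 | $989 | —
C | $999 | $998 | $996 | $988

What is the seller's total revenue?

Total revenue: $6,964

All unit-bids, highest first — top 7: 999 (C-1), 998 (B-1), 998 (C-2), 996 (B-2), 996 (C-3), 989 (B-3), 988 (C-4)
Next rejected bid: $978 (not a price — pay-as-bid).
Each winning unit pays its own bid.
Revenue = 999 + 998 + 998 + 996 + 996 + 989 + 988 = $6,964.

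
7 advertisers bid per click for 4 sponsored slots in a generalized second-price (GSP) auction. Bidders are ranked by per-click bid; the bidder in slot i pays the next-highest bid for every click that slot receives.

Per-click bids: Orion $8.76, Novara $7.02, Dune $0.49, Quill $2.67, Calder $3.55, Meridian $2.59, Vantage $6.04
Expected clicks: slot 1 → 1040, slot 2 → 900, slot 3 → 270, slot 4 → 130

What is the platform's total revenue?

Total revenue: $14042.40

Ranked by bid: $8.76 (Orion) > $7.02 (Novara) > $6.04 (Vantage) > $3.55 (Calder) > $2.67 (Quill) > …
Slot 1: Orion pays $7.02 × 1040 = $7300.80
Slot 2: Novara pays $6.04 × 900 = $5436.00
Slot 3: Vantage pays $3.55 × 270 = $958.50
Slot 4: Calder pays $2.67 × 130 = $347.10
Total = $14042.40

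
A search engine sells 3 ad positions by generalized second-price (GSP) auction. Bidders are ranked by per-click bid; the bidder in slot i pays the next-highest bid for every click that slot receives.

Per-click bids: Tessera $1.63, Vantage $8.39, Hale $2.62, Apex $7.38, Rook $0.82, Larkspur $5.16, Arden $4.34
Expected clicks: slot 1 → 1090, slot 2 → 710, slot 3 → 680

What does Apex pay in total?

Sorting advertisers: $8.39 (Vantage) > $7.38 (Apex) > $5.16 (Larkspur) > $4.34 (Arden) > …
Apex holds slot 2 → pays next bid $5.16 × 710 clicks = $3663.60.

Apex pays $3663.60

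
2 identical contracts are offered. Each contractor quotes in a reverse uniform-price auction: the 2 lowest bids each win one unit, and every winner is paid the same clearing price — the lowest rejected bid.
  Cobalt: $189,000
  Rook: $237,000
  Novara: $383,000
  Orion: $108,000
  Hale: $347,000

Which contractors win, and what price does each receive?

Orion, Cobalt; each is paid $237,000

Bids ranked low→high: 108,000 (Orion), 189,000 (Cobalt), 237,000 (Rook), 347,000 (Hale), …
Winners (2 units): Orion, Cobalt.
Lowest unsuccessful bid: $237,000 → clearing price.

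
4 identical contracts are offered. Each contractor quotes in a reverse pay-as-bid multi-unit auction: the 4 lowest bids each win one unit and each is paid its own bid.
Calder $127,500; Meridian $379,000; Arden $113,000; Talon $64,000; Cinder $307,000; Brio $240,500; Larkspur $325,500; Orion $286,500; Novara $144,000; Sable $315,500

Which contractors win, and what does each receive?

Talon $64,000, Arden $113,000, Calder $127,500, Novara $144,000

Bids ranked low→high: 64,000 (Talon), 113,000 (Arden), 127,500 (Calder), 144,000 (Novara), 240,500 (Brio), 286,500 (Orion), …
Lowest 4: Talon, Arden, Calder, Novara.
Each winner is paid its own bid: Talon $64,000, Arden $113,000, Calder $127,500, Novara $144,000.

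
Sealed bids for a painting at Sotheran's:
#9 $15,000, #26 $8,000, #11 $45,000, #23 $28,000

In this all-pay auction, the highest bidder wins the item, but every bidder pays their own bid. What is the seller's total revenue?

All-pay auction: the highest bidder wins the item, but every bidder pays their own bid.
Bids ranked: 45,000 (#11) > 28,000 (#23) > 15,000 (#9) > 8,000 (#26)
Every bidder forfeits their bid regardless of winning.
Revenue = 15,000 + 8,000 + 45,000 + 28,000 = $96,000.

Total revenue: $96,000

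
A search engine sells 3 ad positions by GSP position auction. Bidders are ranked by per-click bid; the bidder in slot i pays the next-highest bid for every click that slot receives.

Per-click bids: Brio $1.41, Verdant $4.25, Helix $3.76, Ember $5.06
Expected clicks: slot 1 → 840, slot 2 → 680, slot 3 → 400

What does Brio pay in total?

Brio pays $0.00

Sorting advertisers: $5.06 (Ember) > $4.25 (Verdant) > $3.76 (Helix) > $1.41 (Brio)
Brio ranks below slot 3 → no slot, pays nothing.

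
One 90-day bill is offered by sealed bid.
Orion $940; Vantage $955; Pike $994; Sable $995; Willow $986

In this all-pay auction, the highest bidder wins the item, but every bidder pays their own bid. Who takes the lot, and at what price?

Sable pays $995

Bids in order: 995 (Sable) > 994 (Pike) > 986 (Willow) > 955 (Vantage) > 940 (Orion)
Sable is highest and takes the item; every bidder forfeits their bid.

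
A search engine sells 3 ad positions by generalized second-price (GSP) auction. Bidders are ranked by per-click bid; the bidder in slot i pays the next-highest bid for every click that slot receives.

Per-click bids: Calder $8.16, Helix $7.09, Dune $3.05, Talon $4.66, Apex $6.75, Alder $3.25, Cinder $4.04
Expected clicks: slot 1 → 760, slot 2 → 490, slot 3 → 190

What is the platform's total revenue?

Sorting advertisers: $8.16 (Calder) > $7.09 (Helix) > $6.75 (Apex) > $4.66 (Talon) > …
Slot 1: Calder pays $7.09 × 760 = $5388.40
Slot 2: Helix pays $6.75 × 490 = $3307.50
Slot 3: Apex pays $4.66 × 190 = $885.40
Total = $9581.30

Total revenue: $9581.30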